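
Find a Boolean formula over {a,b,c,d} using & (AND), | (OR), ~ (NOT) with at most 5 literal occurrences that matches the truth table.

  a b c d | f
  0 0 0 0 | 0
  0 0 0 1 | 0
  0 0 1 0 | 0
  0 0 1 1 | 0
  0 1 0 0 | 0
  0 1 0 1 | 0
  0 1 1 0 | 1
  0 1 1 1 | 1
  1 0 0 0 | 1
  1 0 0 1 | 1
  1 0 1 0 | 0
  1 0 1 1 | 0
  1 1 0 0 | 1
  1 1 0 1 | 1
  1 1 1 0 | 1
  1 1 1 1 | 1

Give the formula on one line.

((b & (~b | c)) | (~c & a))

  ~b = 1111000011110000
  (~b | c) = 1111001111110011
  (b & (~b | c)) = 0000001100000011
  ~c = 1100110011001100
  (~c & a) = 0000000011001100
  ((b & (~b | c)) | (~c & a)) = 0000001111001111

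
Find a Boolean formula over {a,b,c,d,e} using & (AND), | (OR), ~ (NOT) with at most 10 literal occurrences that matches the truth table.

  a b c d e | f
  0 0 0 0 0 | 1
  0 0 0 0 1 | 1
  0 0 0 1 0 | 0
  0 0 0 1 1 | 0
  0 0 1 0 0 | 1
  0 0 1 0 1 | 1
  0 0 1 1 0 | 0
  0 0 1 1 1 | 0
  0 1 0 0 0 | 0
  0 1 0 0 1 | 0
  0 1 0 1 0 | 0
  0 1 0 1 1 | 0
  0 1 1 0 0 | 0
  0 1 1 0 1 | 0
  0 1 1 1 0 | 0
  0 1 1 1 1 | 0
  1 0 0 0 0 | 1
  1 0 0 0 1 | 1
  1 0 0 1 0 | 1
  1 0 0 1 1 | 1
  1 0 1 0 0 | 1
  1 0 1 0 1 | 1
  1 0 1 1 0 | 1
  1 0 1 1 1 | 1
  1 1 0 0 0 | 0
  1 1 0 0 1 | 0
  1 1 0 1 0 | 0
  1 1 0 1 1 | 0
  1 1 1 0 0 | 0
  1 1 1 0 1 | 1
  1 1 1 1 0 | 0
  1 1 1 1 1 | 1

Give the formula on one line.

((a & (((b & c) & e) | ~b)) | (~b & ~d))

  (b & c) = 00000000000011110000000000001111
  ((b & c) & e) = 00000000000001010000000000000101
  ~b = 11111111000000001111111100000000
  (((b & c) & e) | ~b) = 11111111000001011111111100000101
  (a & (((b & c) & e) | ~b)) = 00000000000000001111111100000101
  ~d = 11001100110011001100110011001100
  (~b & ~d) = 11001100000000001100110000000000
  ((a & (((b & c) & e) | ~b)) | (~b & ~d)) = 11001100000000001111111100000101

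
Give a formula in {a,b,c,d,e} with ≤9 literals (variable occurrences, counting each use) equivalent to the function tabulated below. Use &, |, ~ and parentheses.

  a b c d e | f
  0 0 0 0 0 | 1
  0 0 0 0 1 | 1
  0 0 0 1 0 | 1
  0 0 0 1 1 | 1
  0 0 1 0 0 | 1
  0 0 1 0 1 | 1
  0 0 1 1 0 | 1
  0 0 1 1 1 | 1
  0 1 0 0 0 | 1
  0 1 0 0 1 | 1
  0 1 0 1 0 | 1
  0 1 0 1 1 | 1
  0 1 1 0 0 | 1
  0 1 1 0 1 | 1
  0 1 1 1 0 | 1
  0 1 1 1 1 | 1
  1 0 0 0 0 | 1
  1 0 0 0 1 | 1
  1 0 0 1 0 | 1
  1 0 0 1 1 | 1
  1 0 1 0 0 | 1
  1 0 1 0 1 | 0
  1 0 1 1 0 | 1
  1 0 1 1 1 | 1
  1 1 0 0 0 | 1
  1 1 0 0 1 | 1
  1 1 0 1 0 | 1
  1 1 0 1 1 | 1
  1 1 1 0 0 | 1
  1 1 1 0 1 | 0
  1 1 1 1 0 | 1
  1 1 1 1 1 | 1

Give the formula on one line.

  ~c = 11110000111100001111000011110000
  ~e = 10101010101010101010101010101010
  (~c | ~e) = 11111010111110101111101011111010
  ~a = 11111111111111110000000000000000
  (~a & c) = 00001111000011110000000000000000
  (~e | (~a & c)) = 10101111101011111010101010101010
  (a & d) = 00000000000000000011001100110011
  ((~e | (~a & c)) | (a & d)) = 10101111101011111011101110111011
  ((~c | ~e) | ((~e | (~a & c)) | (a & d))) = 11111111111111111111101111111011

((~c | ~e) | ((~e | (~a & c)) | (a & d)))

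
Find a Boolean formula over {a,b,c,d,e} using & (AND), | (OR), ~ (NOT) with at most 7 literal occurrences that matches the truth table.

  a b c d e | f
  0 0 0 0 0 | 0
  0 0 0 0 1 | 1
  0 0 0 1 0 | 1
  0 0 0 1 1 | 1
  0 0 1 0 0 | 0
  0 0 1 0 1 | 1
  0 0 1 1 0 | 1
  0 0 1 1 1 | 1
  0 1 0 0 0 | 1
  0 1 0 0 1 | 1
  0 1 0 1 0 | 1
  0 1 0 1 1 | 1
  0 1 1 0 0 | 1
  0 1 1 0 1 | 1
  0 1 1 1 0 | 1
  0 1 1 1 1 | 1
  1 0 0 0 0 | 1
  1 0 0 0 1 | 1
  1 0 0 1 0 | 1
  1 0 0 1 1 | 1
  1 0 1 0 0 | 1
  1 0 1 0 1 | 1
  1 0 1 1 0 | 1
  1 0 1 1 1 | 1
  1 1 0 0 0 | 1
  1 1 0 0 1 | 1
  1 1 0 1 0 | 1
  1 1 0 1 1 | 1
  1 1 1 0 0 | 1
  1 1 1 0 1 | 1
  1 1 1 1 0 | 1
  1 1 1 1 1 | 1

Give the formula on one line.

  (d | e) = 01110111011101110111011101110111
  (a | b) = 00000000111111111111111111111111
  ((d | e) | (a | b)) = 01110111111111111111111111111111

((d | e) | (a | b))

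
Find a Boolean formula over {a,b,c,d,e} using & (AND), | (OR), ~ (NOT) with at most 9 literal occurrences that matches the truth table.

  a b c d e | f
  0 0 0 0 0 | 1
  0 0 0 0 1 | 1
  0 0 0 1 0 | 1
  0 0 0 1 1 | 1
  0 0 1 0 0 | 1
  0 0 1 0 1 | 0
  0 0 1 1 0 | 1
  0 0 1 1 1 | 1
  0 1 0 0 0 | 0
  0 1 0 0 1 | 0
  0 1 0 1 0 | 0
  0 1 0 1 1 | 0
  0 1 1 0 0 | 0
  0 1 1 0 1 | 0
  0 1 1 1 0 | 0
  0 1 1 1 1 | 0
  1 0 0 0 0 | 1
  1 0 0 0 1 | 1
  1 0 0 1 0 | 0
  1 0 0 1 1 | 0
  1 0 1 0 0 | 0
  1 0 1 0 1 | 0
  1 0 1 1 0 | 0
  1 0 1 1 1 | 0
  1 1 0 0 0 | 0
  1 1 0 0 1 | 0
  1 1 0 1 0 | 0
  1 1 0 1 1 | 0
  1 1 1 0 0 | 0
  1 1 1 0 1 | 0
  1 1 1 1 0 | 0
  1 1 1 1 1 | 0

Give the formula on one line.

(~b & ((~d & ~c) | (~a & (d | ((~e | b) | a)))))

  ~b = 11111111000000001111111100000000
  ~d = 11001100110011001100110011001100
  ~c = 11110000111100001111000011110000
  (~d & ~c) = 11000000110000001100000011000000
  ~a = 11111111111111110000000000000000
  ~e = 10101010101010101010101010101010
  (~e | b) = 10101010111111111010101011111111
  ((~e | b) | a) = 10101010111111111111111111111111
  (d | ((~e | b) | a)) = 10111011111111111111111111111111
  (~a & (d | ((~e | b) | a))) = 10111011111111110000000000000000
  ((~d & ~c) | (~a & (d | ((~e | b) | a)))) = 11111011111111111100000011000000
  (~b & ((~d & ~c) | (~a & (d | ((~e | b) | a))))) = 11111011000000001100000000000000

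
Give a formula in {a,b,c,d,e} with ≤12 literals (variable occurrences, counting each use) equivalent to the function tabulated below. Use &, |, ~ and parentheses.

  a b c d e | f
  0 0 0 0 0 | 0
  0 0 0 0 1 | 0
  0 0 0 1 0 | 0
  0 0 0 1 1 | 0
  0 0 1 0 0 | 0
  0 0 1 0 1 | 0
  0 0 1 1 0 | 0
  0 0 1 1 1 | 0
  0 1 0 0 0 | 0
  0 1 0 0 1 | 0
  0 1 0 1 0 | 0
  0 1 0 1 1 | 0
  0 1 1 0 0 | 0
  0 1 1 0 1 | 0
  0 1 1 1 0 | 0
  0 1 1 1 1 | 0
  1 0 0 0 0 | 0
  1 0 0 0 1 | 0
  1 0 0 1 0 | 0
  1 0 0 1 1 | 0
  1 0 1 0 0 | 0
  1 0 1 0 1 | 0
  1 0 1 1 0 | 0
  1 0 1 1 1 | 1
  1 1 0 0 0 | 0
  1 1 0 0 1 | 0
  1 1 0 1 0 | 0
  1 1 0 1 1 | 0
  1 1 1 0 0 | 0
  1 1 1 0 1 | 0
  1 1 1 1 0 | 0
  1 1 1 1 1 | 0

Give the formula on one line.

  ~b = 11111111000000001111111100000000
  (~b & e) = 01010101000000000101010100000000
  (d | c) = 00111111001111110011111100111111
  ((~b & e) & (d | c)) = 00010101000000000001010100000000
  (b | a) = 00000000111111111111111111111111
  (e & c) = 00000101000001010000010100000101
  ((b | a) & (e & c)) = 00000000000001010000010100000101
  (((~b & e) & (d | c)) & ((b | a) & (e & c))) = 00000000000000000000010100000000
  (d & (((~b & e) & (d | c)) & ((b | a) & (e & c)))) = 00000000000000000000000100000000

(d & (((~b & e) & (d | c)) & ((b | a) & (e & c))))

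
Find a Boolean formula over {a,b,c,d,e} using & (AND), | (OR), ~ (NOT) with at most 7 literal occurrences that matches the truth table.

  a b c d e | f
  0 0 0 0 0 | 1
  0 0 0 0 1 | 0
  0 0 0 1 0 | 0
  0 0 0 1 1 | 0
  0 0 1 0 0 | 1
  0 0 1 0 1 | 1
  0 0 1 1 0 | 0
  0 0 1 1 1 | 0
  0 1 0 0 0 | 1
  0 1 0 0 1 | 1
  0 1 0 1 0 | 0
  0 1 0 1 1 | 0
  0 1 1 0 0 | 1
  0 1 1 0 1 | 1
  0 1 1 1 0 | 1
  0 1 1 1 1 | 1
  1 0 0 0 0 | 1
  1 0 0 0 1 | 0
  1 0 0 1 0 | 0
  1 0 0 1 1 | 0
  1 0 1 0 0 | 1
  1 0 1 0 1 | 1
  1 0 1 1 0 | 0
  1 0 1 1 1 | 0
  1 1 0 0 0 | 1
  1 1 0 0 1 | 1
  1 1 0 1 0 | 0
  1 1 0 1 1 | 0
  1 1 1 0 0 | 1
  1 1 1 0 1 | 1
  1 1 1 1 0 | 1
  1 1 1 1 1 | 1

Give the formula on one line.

((b | ~d) & (c | ((~e | (b & ~d)) & ~d)))

  ~d = 11001100110011001100110011001100
  (b | ~d) = 11001100111111111100110011111111
  ~e = 10101010101010101010101010101010
  (b & ~d) = 00000000110011000000000011001100
  (~e | (b & ~d)) = 10101010111011101010101011101110
  ((~e | (b & ~d)) & ~d) = 10001000110011001000100011001100
  (c | ((~e | (b & ~d)) & ~d)) = 10001111110011111000111111001111
  ((b | ~d) & (c | ((~e | (b & ~d)) & ~d))) = 10001100110011111000110011001111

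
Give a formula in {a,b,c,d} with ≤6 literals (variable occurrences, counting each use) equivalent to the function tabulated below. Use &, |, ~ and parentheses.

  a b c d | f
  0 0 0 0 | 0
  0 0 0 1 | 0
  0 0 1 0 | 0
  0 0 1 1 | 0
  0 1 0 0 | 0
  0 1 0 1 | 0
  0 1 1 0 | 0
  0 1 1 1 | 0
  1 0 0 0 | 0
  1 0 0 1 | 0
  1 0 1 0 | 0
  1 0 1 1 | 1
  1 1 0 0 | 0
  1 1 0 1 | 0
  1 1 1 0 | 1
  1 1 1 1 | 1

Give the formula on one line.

((a & ((~b & d) | (a & b))) & c)

  ~b = 1111000011110000
  (~b & d) = 0101000001010000
  (a & b) = 0000000000001111
  ((~b & d) | (a & b)) = 0101000001011111
  (a & ((~b & d) | (a & b))) = 0000000001011111
  ((a & ((~b & d) | (a & b))) & c) = 0000000000010011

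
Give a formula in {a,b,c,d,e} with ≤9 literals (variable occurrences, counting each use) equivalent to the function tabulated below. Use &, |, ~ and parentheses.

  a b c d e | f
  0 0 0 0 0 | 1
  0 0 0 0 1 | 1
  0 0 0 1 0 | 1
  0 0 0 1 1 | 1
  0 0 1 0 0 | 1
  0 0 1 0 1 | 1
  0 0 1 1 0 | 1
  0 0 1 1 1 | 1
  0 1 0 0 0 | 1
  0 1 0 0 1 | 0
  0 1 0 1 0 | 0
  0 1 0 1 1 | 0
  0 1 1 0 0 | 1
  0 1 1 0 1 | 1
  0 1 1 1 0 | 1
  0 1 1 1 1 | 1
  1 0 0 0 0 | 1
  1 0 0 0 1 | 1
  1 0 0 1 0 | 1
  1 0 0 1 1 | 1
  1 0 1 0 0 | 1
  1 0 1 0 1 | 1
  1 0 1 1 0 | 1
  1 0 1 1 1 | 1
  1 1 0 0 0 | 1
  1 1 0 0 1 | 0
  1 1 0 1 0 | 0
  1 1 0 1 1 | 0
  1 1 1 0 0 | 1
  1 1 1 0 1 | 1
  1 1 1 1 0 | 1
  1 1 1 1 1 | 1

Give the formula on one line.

(c | ((((~e | ~b) & ~d) | ~b) & ~c))

  ~e = 10101010101010101010101010101010
  ~b = 11111111000000001111111100000000
  (~e | ~b) = 11111111101010101111111110101010
  ~d = 11001100110011001100110011001100
  ((~e | ~b) & ~d) = 11001100100010001100110010001000
  (((~e | ~b) & ~d) | ~b) = 11111111100010001111111110001000
  ~c = 11110000111100001111000011110000
  ((((~e | ~b) & ~d) | ~b) & ~c) = 11110000100000001111000010000000
  (c | ((((~e | ~b) & ~d) | ~b) & ~c)) = 11111111100011111111111110001111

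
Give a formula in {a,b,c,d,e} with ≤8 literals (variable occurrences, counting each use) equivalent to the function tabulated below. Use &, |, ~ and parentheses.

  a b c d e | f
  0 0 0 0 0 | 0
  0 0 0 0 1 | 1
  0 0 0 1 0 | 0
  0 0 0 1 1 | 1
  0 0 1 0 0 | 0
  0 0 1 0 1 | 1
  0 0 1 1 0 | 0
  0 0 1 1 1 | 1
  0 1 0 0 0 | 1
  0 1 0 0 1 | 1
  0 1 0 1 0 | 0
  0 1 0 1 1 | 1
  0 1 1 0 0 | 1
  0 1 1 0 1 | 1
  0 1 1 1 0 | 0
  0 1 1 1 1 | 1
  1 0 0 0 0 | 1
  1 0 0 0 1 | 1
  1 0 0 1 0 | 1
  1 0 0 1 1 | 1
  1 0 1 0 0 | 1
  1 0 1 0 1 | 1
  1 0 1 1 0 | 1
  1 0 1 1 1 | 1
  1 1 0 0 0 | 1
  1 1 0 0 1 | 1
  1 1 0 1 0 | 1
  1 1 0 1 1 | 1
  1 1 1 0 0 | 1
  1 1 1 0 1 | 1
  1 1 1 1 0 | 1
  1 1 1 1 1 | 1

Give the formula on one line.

((((e | d) | b) & ~d) | (e | a))

  (e | d) = 01110111011101110111011101110111
  ((e | d) | b) = 01110111111111110111011111111111
  ~d = 11001100110011001100110011001100
  (((e | d) | b) & ~d) = 01000100110011000100010011001100
  (e | a) = 01010101010101011111111111111111
  ((((e | d) | b) & ~d) | (e | a)) = 01010101110111011111111111111111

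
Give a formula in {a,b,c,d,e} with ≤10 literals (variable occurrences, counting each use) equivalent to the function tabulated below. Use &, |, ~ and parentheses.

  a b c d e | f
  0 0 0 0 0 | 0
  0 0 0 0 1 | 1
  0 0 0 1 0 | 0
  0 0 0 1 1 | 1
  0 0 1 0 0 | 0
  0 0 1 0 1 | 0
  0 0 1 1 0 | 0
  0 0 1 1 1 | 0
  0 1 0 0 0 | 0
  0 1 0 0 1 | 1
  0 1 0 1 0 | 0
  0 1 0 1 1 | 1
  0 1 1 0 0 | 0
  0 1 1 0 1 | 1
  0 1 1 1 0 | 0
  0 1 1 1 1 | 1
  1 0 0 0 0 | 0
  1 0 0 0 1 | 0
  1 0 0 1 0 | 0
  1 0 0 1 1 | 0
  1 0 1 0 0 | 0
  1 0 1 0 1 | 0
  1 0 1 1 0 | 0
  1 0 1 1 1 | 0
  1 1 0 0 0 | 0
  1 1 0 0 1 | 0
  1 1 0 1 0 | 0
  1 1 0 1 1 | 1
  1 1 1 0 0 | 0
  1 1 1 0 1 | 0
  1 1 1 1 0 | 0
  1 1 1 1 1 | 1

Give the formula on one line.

  ~a = 11111111111111110000000000000000
  (~a & e) = 01010101010101010000000000000000
  (b & e) = 00000000010101010000000001010101
  (d & (b & e)) = 00000000000100010000000000010001
  ((~a & e) | (d & (b & e))) = 01010101010101010000000000010001
  ~c = 11110000111100001111000011110000
  (~c | b) = 11110000111111111111000011111111
  (((~a & e) | (d & (b & e))) & (~c | b)) = 01010000010101010000000000010001

(((~a & e) | (d & (b & e))) & (~c | b))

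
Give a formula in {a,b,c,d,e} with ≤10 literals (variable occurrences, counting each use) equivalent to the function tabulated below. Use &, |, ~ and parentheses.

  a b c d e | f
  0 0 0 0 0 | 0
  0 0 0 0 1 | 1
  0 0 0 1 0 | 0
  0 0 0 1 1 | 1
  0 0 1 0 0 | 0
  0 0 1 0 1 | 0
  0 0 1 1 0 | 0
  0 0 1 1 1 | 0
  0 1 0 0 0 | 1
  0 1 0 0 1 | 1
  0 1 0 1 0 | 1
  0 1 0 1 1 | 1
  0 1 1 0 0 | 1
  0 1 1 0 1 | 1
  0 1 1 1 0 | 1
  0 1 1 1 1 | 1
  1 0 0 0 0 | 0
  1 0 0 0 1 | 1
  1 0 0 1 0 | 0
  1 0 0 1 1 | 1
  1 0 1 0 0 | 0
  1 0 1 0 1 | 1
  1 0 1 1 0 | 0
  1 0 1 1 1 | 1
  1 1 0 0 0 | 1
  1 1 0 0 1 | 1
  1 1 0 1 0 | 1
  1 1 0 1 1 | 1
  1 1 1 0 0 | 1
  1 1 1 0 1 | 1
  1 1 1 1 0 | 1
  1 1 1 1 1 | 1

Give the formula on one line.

(((((~d & e) & b) | (c & (a & e))) | (e & ~c)) | b)

  ~d = 11001100110011001100110011001100
  (~d & e) = 01000100010001000100010001000100
  ((~d & e) & b) = 00000000010001000000000001000100
  (a & e) = 00000000000000000101010101010101
  (c & (a & e)) = 00000000000000000000010100000101
  (((~d & e) & b) | (c & (a & e))) = 00000000010001000000010101000101
  ~c = 11110000111100001111000011110000
  (e & ~c) = 01010000010100000101000001010000
  ((((~d & e) & b) | (c & (a & e))) | (e & ~c)) = 01010000010101000101010101010101
  (((((~d & e) & b) | (c & (a & e))) | (e & ~c)) | b) = 01010000111111110101010111111111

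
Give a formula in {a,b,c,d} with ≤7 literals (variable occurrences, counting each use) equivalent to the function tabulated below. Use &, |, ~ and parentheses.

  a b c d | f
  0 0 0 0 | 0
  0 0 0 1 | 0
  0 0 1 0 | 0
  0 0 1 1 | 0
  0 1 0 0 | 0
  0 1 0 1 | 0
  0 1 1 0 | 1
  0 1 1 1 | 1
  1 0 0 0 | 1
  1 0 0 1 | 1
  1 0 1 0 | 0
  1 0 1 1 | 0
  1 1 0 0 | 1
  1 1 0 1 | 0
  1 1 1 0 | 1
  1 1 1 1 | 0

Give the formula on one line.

  ~d = 1010101010101010
  ~a = 1111111100000000
  (~d | ~a) = 1111111110101010
  ~b = 1111000011110000
  ((~d | ~a) | ~b) = 1111111111111010
  (c & b) = 0000001100000011
  ~c = 1100110011001100
  (~c & a) = 0000000011001100
  ((c & b) | (~c & a)) = 0000001111001111
  (((~d | ~a) | ~b) & ((c & b) | (~c & a))) = 0000001111001010

(((~d | ~a) | ~b) & ((c & b) | (~c & a)))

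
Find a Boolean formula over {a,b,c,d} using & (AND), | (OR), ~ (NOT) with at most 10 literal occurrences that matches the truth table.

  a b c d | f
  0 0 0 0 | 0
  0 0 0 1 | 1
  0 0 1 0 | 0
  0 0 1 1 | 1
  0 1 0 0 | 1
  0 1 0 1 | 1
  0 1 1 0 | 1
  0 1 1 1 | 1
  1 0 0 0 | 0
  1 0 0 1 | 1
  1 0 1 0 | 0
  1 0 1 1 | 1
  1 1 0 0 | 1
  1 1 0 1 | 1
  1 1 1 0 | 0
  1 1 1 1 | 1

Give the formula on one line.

(((~b | ~d) & ((b | d) & ~c)) | (d | (~a & (b | a))))

  ~b = 1111000011110000
  ~d = 1010101010101010
  (~b | ~d) = 1111101011111010
  (b | d) = 0101111101011111
  ~c = 1100110011001100
  ((b | d) & ~c) = 0100110001001100
  ((~b | ~d) & ((b | d) & ~c)) = 0100100001001000
  ~a = 1111111100000000
  (b | a) = 0000111111111111
  (~a & (b | a)) = 0000111100000000
  (d | (~a & (b | a))) = 0101111101010101
  (((~b | ~d) & ((b | d) & ~c)) | (d | (~a & (b | a)))) = 0101111101011101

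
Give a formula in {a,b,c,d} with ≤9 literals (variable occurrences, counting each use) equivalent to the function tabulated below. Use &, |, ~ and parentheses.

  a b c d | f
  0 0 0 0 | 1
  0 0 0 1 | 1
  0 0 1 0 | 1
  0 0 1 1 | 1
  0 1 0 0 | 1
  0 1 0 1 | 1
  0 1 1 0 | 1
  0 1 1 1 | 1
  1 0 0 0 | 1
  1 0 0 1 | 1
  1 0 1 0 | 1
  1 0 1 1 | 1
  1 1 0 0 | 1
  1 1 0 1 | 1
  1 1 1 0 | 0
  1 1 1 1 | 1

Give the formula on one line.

((~a | ((a & d) | ~c)) | (~b & a))

  ~a = 1111111100000000
  (a & d) = 0000000001010101
  ~c = 1100110011001100
  ((a & d) | ~c) = 1100110011011101
  (~a | ((a & d) | ~c)) = 1111111111011101
  ~b = 1111000011110000
  (~b & a) = 0000000011110000
  ((~a | ((a & d) | ~c)) | (~b & a)) = 1111111111111101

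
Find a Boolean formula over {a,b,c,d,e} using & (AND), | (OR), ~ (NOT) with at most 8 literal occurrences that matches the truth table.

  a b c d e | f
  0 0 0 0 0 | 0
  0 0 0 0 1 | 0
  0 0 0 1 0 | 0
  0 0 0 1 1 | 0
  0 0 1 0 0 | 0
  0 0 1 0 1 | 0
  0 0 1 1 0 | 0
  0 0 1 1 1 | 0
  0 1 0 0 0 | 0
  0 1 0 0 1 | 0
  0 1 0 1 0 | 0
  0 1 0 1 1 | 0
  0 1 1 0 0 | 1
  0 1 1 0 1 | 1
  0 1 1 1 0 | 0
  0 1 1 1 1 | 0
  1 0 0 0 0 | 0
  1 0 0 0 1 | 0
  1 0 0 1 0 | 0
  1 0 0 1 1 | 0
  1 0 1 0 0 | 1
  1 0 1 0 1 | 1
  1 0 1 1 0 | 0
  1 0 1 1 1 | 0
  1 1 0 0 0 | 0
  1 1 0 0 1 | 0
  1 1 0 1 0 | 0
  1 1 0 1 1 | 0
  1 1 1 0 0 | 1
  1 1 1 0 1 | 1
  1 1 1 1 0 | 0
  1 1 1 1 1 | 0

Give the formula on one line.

(((b | (c & a)) | d) & (~d & c))

  (c & a) = 00000000000000000000111100001111
  (b | (c & a)) = 00000000111111110000111111111111
  ((b | (c & a)) | d) = 00110011111111110011111111111111
  ~d = 11001100110011001100110011001100
  (~d & c) = 00001100000011000000110000001100
  (((b | (c & a)) | d) & (~d & c)) = 00000000000011000000110000001100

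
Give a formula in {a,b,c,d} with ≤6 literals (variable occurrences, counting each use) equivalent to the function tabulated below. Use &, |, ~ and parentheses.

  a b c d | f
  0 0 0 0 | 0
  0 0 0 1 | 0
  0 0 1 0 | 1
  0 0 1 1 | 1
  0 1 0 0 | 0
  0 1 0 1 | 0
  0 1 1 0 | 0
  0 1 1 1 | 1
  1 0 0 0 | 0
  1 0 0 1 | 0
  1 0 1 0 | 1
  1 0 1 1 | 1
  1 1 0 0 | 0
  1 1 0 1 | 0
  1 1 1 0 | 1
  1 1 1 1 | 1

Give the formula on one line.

(c & ((a | ~b) | (~a & d)))

  ~b = 1111000011110000
  (a | ~b) = 1111000011111111
  ~a = 1111111100000000
  (~a & d) = 0101010100000000
  ((a | ~b) | (~a & d)) = 1111010111111111
  (c & ((a | ~b) | (~a & d))) = 0011000100110011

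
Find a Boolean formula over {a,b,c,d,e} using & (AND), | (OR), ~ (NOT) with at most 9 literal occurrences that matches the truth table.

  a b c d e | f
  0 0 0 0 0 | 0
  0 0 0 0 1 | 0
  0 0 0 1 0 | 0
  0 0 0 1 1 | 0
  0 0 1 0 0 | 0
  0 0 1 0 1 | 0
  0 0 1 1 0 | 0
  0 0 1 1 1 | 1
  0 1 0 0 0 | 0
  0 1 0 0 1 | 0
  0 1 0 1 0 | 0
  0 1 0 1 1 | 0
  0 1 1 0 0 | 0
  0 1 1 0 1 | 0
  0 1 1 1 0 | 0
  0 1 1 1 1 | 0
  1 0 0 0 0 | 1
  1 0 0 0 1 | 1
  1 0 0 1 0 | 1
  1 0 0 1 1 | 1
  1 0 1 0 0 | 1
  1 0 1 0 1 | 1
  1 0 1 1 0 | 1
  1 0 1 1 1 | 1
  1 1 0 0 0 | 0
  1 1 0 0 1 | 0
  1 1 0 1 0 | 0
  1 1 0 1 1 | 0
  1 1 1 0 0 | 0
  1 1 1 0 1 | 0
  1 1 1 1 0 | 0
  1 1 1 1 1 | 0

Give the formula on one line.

((a | e) & ((a | (d & c)) & ~b))

  (a | e) = 01010101010101011111111111111111
  (d & c) = 00000011000000110000001100000011
  (a | (d & c)) = 00000011000000111111111111111111
  ~b = 11111111000000001111111100000000
  ((a | (d & c)) & ~b) = 00000011000000001111111100000000
  ((a | e) & ((a | (d & c)) & ~b)) = 00000001000000001111111100000000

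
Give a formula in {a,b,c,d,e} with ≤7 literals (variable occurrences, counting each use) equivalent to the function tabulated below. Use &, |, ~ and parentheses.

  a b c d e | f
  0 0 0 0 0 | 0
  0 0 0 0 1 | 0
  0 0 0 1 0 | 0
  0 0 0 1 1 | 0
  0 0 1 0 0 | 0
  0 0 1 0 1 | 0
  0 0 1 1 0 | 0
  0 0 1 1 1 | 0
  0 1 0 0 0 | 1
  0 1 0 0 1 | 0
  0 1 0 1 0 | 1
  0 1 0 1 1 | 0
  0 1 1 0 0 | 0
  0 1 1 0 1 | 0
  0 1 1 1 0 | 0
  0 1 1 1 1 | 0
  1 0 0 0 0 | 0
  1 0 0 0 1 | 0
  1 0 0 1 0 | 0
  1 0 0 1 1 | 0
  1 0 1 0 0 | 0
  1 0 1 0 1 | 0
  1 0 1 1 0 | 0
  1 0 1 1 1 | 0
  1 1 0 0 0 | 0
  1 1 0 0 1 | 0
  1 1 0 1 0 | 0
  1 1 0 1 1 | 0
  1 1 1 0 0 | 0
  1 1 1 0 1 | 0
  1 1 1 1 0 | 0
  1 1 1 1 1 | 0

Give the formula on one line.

((~a & (b & ~e)) & (~b | ~c))

  ~a = 11111111111111110000000000000000
  ~e = 10101010101010101010101010101010
  (b & ~e) = 00000000101010100000000010101010
  (~a & (b & ~e)) = 00000000101010100000000000000000
  ~b = 11111111000000001111111100000000
  ~c = 11110000111100001111000011110000
  (~b | ~c) = 11111111111100001111111111110000
  ((~a & (b & ~e)) & (~b | ~c)) = 00000000101000000000000000000000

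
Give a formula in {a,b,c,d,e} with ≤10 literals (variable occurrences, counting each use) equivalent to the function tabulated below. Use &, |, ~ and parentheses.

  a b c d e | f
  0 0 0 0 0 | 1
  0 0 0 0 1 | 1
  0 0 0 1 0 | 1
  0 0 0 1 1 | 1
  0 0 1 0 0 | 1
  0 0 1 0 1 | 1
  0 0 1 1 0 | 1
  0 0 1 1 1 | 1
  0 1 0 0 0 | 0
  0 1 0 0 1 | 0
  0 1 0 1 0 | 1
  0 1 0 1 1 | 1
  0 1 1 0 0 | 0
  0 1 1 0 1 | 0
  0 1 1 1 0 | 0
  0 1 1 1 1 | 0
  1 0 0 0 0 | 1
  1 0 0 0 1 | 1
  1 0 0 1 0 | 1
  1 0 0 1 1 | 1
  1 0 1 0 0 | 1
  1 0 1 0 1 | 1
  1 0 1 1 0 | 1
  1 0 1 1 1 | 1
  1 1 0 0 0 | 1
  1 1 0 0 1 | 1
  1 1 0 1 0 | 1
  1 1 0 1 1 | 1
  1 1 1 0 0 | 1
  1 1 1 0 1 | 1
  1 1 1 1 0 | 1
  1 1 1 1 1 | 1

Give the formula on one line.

  ~b = 11111111000000001111111100000000
  ~c = 11110000111100001111000011110000
  (~c | a) = 11110000111100001111111111111111
  (d | a) = 00110011001100111111111111111111
  ((~c | a) & (d | a)) = 00110000001100001111111111111111
  (d & ~b) = 00110011000000000011001100000000
  (((~c | a) & (d | a)) | (d & ~b)) = 00110011001100001111111111111111
  (~b | (((~c | a) & (d | a)) | (d & ~b))) = 11111111001100001111111111111111

(~b | (((~c | a) & (d | a)) | (d & ~b)))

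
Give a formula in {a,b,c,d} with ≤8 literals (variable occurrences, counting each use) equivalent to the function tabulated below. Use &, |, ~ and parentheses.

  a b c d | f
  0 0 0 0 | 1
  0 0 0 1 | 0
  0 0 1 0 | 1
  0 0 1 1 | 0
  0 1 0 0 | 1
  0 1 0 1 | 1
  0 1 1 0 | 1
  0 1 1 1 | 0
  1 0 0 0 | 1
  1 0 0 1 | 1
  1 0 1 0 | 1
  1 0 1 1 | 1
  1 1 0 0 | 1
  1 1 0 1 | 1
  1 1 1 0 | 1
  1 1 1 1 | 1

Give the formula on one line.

  (a | b) = 0000111111111111
  ~c = 1100110011001100
  ((a | b) & ~c) = 0000110011001100
  ~d = 1010101010101010
  (((a | b) & ~c) | ~d) = 1010111011101110
  ~a = 1111111100000000
  (~a | d) = 1111111101010101
  ((~a | d) & a) = 0000000001010101
  ((((a | b) & ~c) | ~d) | ((~a | d) & a)) = 1010111011111111

((((a | b) & ~c) | ~d) | ((~a | d) & a))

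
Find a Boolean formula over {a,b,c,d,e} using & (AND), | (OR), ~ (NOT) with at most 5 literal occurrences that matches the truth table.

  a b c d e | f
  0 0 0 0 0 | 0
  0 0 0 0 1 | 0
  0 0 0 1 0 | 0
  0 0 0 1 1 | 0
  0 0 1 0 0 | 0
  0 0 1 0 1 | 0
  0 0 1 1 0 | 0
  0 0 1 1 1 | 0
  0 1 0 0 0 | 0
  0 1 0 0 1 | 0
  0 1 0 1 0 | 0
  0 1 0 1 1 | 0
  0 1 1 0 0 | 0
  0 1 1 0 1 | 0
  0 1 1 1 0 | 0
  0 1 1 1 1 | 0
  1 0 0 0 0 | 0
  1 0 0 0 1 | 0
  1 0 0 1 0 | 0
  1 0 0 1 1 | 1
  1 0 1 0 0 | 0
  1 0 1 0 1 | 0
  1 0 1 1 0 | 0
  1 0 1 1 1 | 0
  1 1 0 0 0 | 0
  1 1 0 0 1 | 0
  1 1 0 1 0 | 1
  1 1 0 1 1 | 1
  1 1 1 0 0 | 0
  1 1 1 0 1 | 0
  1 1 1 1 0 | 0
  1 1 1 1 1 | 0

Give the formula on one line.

((b | e) & (d & (a & ~c)))

  (b | e) = 01010101111111110101010111111111
  ~c = 11110000111100001111000011110000
  (a & ~c) = 00000000000000001111000011110000
  (d & (a & ~c)) = 00000000000000000011000000110000
  ((b | e) & (d & (a & ~c))) = 00000000000000000001000000110000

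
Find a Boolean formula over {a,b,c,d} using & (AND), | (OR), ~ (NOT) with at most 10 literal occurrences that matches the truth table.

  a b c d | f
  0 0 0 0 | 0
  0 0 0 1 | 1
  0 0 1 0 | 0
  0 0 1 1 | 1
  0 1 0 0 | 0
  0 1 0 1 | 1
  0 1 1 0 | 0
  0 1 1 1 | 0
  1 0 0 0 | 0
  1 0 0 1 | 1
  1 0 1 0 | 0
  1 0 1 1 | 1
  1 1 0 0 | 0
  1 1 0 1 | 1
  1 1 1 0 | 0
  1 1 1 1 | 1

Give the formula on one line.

(((~b & (d & c)) | (a & d)) | (~c & (d | c)))

  ~b = 1111000011110000
  (d & c) = 0001000100010001
  (~b & (d & c)) = 0001000000010000
  (a & d) = 0000000001010101
  ((~b & (d & c)) | (a & d)) = 0001000001010101
  ~c = 1100110011001100
  (d | c) = 0111011101110111
  (~c & (d | c)) = 0100010001000100
  (((~b & (d & c)) | (a & d)) | (~c & (d | c))) = 0101010001010101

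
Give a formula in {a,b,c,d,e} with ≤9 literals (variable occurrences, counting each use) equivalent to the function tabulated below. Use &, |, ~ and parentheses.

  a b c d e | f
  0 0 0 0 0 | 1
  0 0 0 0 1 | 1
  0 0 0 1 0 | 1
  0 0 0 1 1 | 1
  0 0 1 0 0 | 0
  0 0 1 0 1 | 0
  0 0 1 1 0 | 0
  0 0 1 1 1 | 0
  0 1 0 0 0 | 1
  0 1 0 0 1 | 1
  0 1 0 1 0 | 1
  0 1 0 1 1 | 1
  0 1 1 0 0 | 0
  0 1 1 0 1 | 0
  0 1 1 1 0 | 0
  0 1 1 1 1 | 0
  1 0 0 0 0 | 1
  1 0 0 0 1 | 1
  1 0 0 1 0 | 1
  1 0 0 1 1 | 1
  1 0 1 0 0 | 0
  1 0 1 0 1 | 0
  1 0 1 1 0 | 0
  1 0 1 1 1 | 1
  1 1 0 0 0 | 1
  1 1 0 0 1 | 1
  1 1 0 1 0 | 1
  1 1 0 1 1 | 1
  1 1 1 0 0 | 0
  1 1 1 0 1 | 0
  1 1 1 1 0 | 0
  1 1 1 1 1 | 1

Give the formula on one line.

(~c | (((c & (a & (~e | c))) & e) & d))

  ~c = 11110000111100001111000011110000
  ~e = 10101010101010101010101010101010
  (~e | c) = 10101111101011111010111110101111
  (a & (~e | c)) = 00000000000000001010111110101111
  (c & (a & (~e | c))) = 00000000000000000000111100001111
  ((c & (a & (~e | c))) & e) = 00000000000000000000010100000101
  (((c & (a & (~e | c))) & e) & d) = 00000000000000000000000100000001
  (~c | (((c & (a & (~e | c))) & e) & d)) = 11110000111100001111000111110001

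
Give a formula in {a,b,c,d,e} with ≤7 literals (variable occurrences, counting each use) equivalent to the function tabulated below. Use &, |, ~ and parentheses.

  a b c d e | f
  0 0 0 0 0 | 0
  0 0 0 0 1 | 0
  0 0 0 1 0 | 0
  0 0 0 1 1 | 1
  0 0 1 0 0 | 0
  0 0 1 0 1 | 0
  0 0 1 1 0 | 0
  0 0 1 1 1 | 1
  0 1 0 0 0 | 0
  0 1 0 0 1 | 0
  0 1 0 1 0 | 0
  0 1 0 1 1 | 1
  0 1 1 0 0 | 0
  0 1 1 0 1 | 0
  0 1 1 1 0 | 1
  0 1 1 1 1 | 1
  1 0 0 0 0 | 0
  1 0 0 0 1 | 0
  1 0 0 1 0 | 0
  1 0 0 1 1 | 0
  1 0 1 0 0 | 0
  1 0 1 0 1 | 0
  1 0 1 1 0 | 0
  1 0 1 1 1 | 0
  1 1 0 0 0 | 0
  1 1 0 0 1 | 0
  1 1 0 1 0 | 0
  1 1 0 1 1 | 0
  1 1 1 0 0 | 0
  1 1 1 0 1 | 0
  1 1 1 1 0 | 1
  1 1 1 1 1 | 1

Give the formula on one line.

  (b & c) = 00000000000011110000000000001111
  (d & (b & c)) = 00000000000000110000000000000011
  ~a = 11111111111111110000000000000000
  (e & ~a) = 01010101010101010000000000000000
  (d & (e & ~a)) = 00010001000100010000000000000000
  ((d & (b & c)) | (d & (e & ~a))) = 00010001000100110000000000000011

((d & (b & c)) | (d & (e & ~a)))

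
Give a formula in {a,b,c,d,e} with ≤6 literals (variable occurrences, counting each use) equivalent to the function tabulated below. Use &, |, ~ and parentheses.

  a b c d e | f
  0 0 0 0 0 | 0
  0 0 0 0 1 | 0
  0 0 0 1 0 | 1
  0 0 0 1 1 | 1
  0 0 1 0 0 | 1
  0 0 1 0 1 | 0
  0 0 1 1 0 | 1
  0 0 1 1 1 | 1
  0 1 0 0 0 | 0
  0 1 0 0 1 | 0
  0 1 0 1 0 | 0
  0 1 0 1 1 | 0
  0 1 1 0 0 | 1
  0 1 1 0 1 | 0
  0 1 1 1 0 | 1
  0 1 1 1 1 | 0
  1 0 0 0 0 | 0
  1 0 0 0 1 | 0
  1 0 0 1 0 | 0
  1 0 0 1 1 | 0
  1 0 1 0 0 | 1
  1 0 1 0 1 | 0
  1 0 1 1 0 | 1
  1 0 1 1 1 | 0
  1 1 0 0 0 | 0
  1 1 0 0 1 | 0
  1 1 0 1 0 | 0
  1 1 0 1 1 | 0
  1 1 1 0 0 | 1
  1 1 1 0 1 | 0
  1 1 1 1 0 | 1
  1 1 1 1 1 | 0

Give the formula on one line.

  ~a = 11111111111111110000000000000000
  ~b = 11111111000000001111111100000000
  (d & ~b) = 00110011000000000011001100000000
  (~a & (d & ~b)) = 00110011000000000000000000000000
  ~e = 10101010101010101010101010101010
  (~e & c) = 00001010000010100000101000001010
  ((~a & (d & ~b)) | (~e & c)) = 00111011000010100000101000001010

((~a & (d & ~b)) | (~e & c))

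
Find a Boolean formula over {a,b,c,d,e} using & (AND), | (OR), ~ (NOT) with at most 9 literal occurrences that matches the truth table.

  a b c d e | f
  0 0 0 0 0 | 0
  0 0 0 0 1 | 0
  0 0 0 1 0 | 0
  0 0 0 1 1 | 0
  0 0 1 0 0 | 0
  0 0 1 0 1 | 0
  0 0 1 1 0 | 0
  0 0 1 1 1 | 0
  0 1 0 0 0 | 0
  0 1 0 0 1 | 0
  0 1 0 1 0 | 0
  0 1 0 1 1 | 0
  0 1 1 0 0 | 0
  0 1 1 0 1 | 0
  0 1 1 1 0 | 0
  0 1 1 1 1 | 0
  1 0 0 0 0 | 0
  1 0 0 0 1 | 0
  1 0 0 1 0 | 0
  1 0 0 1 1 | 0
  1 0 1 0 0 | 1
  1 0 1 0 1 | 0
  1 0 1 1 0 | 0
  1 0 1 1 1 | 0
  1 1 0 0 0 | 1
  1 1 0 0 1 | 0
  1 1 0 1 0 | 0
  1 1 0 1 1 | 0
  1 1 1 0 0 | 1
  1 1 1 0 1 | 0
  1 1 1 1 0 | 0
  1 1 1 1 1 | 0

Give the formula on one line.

  ~a = 11111111111111110000000000000000
  (c | ~a) = 11111111111111110000111100001111
  (b | (c | ~a)) = 11111111111111110000111111111111
  ~e = 10101010101010101010101010101010
  (d | ~e) = 10111011101110111011101110111011
  ((b | (c | ~a)) & (d | ~e)) = 10111011101110110000101110111011
  ~d = 11001100110011001100110011001100
  (a & ~d) = 00000000000000001100110011001100
  (((b | (c | ~a)) & (d | ~e)) & (a & ~d)) = 00000000000000000000100010001000

(((b | (c | ~a)) & (d | ~e)) & (a & ~d))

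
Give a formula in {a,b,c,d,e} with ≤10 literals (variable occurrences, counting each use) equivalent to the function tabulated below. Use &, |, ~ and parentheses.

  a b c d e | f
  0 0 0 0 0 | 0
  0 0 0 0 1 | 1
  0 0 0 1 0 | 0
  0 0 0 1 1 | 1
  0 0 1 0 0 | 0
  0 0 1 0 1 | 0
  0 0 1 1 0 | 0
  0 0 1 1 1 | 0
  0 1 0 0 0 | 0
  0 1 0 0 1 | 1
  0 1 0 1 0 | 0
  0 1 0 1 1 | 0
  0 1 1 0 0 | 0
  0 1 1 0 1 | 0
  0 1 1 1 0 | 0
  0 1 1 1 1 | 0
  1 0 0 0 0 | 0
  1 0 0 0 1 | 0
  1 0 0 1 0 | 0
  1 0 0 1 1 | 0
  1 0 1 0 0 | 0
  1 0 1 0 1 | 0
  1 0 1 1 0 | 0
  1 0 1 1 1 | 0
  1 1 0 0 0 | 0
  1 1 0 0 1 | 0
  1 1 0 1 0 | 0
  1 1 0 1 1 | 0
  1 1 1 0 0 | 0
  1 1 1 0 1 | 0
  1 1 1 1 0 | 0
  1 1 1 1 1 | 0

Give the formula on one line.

  ~b = 11111111000000001111111100000000
  ~d = 11001100110011001100110011001100
  (~d & b) = 00000000110011000000000011001100
  (~b | (~d & b)) = 11111111110011001111111111001100
  ~a = 11111111111111110000000000000000
  ((~b | (~d & b)) & ~a) = 11111111110011000000000000000000
  (b & a) = 00000000000000000000000011111111
  ~c = 11110000111100001111000011110000
  (e & ~c) = 01010000010100000101000001010000
  ((b & a) | (e & ~c)) = 01010000010100000101000011111111
  (((~b | (~d & b)) & ~a) & ((b & a) | (e & ~c))) = 01010000010000000000000000000000

(((~b | (~d & b)) & ~a) & ((b & a) | (e & ~c)))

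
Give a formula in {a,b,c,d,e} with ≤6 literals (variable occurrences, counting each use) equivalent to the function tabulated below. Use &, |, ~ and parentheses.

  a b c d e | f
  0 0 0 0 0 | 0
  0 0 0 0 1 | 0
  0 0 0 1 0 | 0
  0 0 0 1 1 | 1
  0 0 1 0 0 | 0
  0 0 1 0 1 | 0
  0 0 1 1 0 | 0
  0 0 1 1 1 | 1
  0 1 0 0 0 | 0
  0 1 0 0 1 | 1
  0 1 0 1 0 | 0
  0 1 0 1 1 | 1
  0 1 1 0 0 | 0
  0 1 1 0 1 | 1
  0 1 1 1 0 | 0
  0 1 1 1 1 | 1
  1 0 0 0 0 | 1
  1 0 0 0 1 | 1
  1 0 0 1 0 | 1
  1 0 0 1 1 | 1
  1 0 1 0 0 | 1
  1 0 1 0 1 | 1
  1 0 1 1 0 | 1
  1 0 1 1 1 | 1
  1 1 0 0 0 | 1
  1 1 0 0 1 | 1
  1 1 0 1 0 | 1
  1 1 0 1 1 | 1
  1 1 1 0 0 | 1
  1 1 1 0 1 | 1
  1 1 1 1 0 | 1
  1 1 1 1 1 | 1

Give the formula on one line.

  (d | a) = 00110011001100111111111111111111
  (a | e) = 01010101010101011111111111111111
  ((d | a) & (a | e)) = 00010001000100011111111111111111
  (b & e) = 00000000010101010000000001010101
  (((d | a) & (a | e)) | (b & e)) = 00010001010101011111111111111111

(((d | a) & (a | e)) | (b & e))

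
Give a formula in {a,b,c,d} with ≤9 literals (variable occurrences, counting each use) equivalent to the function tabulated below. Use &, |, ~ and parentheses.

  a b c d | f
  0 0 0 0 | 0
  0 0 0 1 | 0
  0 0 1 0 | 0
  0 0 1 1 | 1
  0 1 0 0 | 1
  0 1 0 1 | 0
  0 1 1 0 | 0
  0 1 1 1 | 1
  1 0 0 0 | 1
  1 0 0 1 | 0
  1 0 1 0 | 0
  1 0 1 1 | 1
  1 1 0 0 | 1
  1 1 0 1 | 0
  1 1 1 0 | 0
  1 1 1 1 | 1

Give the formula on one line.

((c & d) | ((~c & ~d) & (b | (a | d))))

  (c & d) = 0001000100010001
  ~c = 1100110011001100
  ~d = 1010101010101010
  (~c & ~d) = 1000100010001000
  (a | d) = 0101010111111111
  (b | (a | d)) = 0101111111111111
  ((~c & ~d) & (b | (a | d))) = 0000100010001000
  ((c & d) | ((~c & ~d) & (b | (a | d)))) = 0001100110011001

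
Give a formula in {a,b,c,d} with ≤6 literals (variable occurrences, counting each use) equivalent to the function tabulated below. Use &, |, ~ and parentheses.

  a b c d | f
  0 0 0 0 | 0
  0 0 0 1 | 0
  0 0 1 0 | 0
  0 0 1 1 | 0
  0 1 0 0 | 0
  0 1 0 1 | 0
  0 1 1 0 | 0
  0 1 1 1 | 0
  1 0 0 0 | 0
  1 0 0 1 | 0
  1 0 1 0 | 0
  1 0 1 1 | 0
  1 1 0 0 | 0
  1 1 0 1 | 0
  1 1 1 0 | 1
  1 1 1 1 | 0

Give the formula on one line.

  (b & a) = 0000000000001111
  ~d = 1010101010101010
  (b & ~d) = 0000101000001010
  ((b & a) & (b & ~d)) = 0000000000001010
  (~d & c) = 0010001000100010
  (((b & a) & (b & ~d)) & (~d & c)) = 0000000000000010

(((b & a) & (b & ~d)) & (~d & c))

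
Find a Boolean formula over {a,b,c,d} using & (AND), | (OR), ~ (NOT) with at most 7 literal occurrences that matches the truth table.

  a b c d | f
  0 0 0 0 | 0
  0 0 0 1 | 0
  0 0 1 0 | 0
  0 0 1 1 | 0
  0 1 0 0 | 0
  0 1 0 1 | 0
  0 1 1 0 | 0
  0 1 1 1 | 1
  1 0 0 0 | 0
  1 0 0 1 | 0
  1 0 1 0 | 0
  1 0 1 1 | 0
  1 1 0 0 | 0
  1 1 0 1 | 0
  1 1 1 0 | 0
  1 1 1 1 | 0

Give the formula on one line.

  (a | b) = 0000111111111111
  (c & (a | b)) = 0000001100110011
  (a | d) = 0101010111111111
  ~a = 1111111100000000
  ((a | d) & ~a) = 0101010100000000
  ((c & (a | b)) & ((a | d) & ~a)) = 0000000100000000

((c & (a | b)) & ((a | d) & ~a))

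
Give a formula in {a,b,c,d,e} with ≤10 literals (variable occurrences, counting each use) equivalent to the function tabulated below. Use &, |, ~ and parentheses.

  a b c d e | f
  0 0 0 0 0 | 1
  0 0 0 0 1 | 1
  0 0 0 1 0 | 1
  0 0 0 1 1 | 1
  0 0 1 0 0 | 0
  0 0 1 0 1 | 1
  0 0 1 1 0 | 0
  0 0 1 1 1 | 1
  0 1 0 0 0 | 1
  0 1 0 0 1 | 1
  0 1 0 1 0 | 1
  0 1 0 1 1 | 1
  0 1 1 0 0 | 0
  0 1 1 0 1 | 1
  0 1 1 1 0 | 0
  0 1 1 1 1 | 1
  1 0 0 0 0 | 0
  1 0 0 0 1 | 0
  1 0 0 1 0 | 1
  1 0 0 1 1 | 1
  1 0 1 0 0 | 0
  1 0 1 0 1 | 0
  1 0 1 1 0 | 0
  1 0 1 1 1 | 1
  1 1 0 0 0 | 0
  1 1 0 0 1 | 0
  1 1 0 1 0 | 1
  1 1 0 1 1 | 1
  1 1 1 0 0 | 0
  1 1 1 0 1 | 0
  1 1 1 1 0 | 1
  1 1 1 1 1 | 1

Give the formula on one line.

  ~c = 11110000111100001111000011110000
  ~e = 10101010101010101010101010101010
  (~e & b) = 00000000101010100000000010101010
  (a & (~e & b)) = 00000000000000000000000010101010
  ((a & (~e & b)) | e) = 01010101010101010101010111111111
  (~c | ((a & (~e & b)) | e)) = 11110101111101011111010111111111
  ~a = 11111111111111110000000000000000
  (~a | d) = 11111111111111110011001100110011
  ((~c | ((a & (~e & b)) | e)) & (~a | d)) = 11110101111101010011000100110011

((~c | ((a & (~e & b)) | e)) & (~a | d))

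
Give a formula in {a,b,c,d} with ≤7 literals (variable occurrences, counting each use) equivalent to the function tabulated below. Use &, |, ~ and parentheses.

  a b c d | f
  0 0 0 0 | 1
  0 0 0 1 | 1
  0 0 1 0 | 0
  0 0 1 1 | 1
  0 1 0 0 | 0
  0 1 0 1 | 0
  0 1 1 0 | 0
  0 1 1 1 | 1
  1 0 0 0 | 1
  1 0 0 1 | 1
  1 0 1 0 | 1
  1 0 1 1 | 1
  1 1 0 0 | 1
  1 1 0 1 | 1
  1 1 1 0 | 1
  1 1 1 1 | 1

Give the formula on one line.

  (d & c) = 0001000100010001
  ((d & c) | a) = 0001000111111111
  ~c = 1100110011001100
  ~b = 1111000011110000
  (~c & ~b) = 1100000011000000
  (((d & c) | a) | (~c & ~b)) = 1101000111111111

(((d & c) | a) | (~c & ~b))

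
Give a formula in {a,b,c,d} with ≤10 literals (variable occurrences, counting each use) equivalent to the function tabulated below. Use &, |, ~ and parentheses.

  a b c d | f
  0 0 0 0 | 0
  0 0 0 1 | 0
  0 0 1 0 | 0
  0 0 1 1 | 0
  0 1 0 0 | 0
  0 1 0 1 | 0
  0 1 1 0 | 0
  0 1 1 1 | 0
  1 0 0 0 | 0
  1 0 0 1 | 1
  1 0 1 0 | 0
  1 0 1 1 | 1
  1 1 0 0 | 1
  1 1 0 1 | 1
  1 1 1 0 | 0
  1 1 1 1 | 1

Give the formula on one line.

  (d | b) = 0101111101011111
  ~c = 1100110011001100
  ~a = 1111111100000000
  (~c | ~a) = 1111111111001100
  (~c | d) = 1101110111011101
  ((~c | ~a) | (~c | d)) = 1111111111011101
  (a & ((~c | ~a) | (~c | d))) = 0000000011011101
  ((d | b) & (a & ((~c | ~a) | (~c | d)))) = 0000000001011101

((d | b) & (a & ((~c | ~a) | (~c | d))))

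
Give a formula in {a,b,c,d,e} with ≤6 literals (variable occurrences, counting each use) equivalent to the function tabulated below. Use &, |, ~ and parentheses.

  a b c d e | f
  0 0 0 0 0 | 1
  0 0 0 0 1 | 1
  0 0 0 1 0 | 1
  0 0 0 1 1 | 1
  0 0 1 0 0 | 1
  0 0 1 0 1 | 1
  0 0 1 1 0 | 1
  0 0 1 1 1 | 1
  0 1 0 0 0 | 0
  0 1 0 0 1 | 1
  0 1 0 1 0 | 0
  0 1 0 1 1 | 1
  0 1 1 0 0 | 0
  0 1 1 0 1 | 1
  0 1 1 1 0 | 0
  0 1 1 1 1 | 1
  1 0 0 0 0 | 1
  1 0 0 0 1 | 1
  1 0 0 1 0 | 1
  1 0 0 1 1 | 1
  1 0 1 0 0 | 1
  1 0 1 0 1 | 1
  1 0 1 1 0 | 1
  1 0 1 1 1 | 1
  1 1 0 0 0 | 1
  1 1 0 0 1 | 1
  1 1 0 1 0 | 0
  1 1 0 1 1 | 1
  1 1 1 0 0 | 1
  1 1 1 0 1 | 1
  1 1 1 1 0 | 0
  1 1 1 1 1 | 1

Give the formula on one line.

((~b | ((d | b) & e)) | (~d & a))

  ~b = 11111111000000001111111100000000
  (d | b) = 00110011111111110011001111111111
  ((d | b) & e) = 00010001010101010001000101010101
  (~b | ((d | b) & e)) = 11111111010101011111111101010101
  ~d = 11001100110011001100110011001100
  (~d & a) = 00000000000000001100110011001100
  ((~b | ((d | b) & e)) | (~d & a)) = 11111111010101011111111111011101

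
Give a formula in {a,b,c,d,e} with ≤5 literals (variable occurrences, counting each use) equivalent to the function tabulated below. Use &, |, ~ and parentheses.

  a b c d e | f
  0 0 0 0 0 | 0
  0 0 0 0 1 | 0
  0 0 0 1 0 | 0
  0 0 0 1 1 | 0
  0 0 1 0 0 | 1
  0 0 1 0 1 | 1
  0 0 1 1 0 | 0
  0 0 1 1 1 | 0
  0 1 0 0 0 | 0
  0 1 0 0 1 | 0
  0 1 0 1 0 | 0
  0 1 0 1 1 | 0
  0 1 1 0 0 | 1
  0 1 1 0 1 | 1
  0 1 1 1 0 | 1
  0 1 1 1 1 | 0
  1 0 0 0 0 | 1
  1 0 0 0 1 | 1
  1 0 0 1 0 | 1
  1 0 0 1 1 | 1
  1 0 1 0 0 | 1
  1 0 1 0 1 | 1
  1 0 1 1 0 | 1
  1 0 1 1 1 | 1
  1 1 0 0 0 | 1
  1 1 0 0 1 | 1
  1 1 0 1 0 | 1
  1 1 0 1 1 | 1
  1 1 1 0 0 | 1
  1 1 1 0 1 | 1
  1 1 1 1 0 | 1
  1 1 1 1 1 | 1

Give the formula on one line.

  ~e = 10101010101010101010101010101010
  (~e & b) = 00000000101010100000000010101010
  ~d = 11001100110011001100110011001100
  ((~e & b) | ~d) = 11001100111011101100110011101110
  (((~e & b) | ~d) & c) = 00001100000011100000110000001110
  ((((~e & b) | ~d) & c) | a) = 00001100000011101111111111111111

((((~e & b) | ~d) & c) | a)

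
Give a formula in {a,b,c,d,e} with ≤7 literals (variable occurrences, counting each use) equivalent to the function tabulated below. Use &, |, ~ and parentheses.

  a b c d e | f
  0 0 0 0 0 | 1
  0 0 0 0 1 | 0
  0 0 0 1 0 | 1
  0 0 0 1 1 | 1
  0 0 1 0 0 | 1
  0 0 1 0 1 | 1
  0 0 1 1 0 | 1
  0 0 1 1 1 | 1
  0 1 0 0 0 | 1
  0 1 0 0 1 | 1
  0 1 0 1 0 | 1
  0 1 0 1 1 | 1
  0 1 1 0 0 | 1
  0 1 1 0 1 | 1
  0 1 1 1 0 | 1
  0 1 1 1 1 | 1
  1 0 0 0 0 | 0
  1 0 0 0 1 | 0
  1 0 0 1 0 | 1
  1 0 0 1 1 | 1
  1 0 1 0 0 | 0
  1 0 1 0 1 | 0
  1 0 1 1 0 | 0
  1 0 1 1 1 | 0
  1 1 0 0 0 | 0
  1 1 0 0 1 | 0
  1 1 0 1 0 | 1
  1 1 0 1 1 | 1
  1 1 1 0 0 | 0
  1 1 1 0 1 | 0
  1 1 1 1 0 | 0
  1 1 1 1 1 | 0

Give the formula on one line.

((~a & ((b | c) | (d | ~e))) | (d & ~c))

  ~a = 11111111111111110000000000000000
  (b | c) = 00001111111111110000111111111111
  ~e = 10101010101010101010101010101010
  (d | ~e) = 10111011101110111011101110111011
  ((b | c) | (d | ~e)) = 10111111111111111011111111111111
  (~a & ((b | c) | (d | ~e))) = 10111111111111110000000000000000
  ~c = 11110000111100001111000011110000
  (d & ~c) = 00110000001100000011000000110000
  ((~a & ((b | c) | (d | ~e))) | (d & ~c)) = 10111111111111110011000000110000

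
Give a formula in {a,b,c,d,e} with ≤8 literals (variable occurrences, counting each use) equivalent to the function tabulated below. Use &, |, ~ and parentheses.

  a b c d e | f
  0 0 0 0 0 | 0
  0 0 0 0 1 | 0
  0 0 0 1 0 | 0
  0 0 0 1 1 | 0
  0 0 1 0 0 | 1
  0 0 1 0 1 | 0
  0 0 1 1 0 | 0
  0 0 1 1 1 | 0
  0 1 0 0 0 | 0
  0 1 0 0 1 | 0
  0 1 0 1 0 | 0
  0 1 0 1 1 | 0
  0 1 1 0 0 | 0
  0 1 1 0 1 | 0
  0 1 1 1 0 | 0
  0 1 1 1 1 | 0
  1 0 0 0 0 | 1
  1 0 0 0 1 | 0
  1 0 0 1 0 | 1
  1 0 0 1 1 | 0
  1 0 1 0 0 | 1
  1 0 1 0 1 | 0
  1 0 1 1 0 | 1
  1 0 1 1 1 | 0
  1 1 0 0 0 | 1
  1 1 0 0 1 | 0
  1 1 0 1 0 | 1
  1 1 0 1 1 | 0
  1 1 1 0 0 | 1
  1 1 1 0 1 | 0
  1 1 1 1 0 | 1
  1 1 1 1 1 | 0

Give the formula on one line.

(~e & (a | ((~d & (~e & ~b)) & (e | c))))

  ~e = 10101010101010101010101010101010
  ~d = 11001100110011001100110011001100
  ~b = 11111111000000001111111100000000
  (~e & ~b) = 10101010000000001010101000000000
  (~d & (~e & ~b)) = 10001000000000001000100000000000
  (e | c) = 01011111010111110101111101011111
  ((~d & (~e & ~b)) & (e | c)) = 00001000000000000000100000000000
  (a | ((~d & (~e & ~b)) & (e | c))) = 00001000000000001111111111111111
  (~e & (a | ((~d & (~e & ~b)) & (e | c)))) = 00001000000000001010101010101010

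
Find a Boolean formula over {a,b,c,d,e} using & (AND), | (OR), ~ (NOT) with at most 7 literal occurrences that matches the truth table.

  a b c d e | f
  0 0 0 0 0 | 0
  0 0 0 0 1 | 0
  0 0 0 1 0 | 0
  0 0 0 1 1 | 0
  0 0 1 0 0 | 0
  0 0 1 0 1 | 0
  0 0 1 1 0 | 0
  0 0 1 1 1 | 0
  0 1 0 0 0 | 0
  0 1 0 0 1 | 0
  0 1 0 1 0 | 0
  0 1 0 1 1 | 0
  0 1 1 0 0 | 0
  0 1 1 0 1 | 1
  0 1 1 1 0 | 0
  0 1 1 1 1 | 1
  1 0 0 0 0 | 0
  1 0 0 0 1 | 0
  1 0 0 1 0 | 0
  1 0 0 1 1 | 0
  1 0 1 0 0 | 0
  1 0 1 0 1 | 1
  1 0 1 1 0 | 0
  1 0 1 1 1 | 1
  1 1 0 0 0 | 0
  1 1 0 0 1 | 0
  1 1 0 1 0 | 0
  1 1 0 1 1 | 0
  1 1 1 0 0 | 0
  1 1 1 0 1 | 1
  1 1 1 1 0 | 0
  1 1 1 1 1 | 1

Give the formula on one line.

((c & e) & (((a & c) | b) | (a & ~d)))

  (c & e) = 00000101000001010000010100000101
  (a & c) = 00000000000000000000111100001111
  ((a & c) | b) = 00000000111111110000111111111111
  ~d = 11001100110011001100110011001100
  (a & ~d) = 00000000000000001100110011001100
  (((a & c) | b) | (a & ~d)) = 00000000111111111100111111111111
  ((c & e) & (((a & c) | b) | (a & ~d))) = 00000000000001010000010100000101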